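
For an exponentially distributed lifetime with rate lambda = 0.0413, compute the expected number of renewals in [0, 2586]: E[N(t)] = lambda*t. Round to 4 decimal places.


lambda = 0.0413
t = 2586
E[N(t)] = lambda * t
E[N(t)] = 0.0413 * 2586
E[N(t)] = 106.8018

106.8018


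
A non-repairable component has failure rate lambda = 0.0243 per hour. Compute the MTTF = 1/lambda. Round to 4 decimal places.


lambda = 0.0243
MTTF = 1 / 0.0243
MTTF = 41.1523

41.1523


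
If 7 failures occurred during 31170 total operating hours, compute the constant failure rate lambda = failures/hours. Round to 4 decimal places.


failures = 7
total_hours = 31170
lambda = 7 / 31170
lambda = 0.0002

0.0002


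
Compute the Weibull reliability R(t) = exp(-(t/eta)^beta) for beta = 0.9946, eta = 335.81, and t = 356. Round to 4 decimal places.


beta = 0.9946, eta = 335.81, t = 356
t/eta = 356 / 335.81 = 1.0601
(t/eta)^beta = 1.0601^0.9946 = 1.0598
R(t) = exp(-1.0598)
R(t) = 0.3465

0.3465


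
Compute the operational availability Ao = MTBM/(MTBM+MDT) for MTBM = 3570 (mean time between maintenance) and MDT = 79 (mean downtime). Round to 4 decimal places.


MTBM = 3570
MDT = 79
MTBM + MDT = 3649
Ao = 3570 / 3649
Ao = 0.9784

0.9784


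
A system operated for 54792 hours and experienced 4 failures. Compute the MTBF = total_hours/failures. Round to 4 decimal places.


total_hours = 54792
failures = 4
MTBF = 54792 / 4
MTBF = 13698.0

13698.0


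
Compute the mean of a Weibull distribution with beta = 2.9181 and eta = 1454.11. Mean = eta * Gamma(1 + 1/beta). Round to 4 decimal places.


beta = 2.9181, eta = 1454.11
1/beta = 0.3427
1 + 1/beta = 1.3427
Gamma(1.3427) = 0.8919
Mean = 1454.11 * 0.8919
Mean = 1296.9495

1296.9495


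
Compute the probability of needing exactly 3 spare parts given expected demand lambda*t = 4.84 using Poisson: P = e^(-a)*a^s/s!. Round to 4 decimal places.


a = 4.84, s = 3
e^(-a) = e^(-4.84) = 0.0079
a^s = 4.84^3 = 113.3799
s! = 6
P = 0.0079 * 113.3799 / 6
P = 0.1494

0.1494


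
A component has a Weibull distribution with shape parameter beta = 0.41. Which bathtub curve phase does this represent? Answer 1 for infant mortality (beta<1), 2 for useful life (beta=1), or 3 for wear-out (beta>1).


beta = 0.41
Compare beta to 1:
beta < 1 => infant mortality (phase 1)
beta = 1 => useful life (phase 2)
beta > 1 => wear-out (phase 3)
Since beta = 0.41, this is infant mortality (decreasing failure rate)
Phase = 1

1


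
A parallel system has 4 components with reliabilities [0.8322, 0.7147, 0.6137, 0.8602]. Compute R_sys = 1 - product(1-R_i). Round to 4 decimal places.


Components: [0.8322, 0.7147, 0.6137, 0.8602]
(1 - 0.8322) = 0.1678, running product = 0.1678
(1 - 0.7147) = 0.2853, running product = 0.0479
(1 - 0.6137) = 0.3863, running product = 0.0185
(1 - 0.8602) = 0.1398, running product = 0.0026
Product of (1-R_i) = 0.0026
R_sys = 1 - 0.0026 = 0.9974

0.9974


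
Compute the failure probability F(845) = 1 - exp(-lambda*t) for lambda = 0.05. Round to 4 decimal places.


lambda = 0.05, t = 845
lambda * t = 42.25
exp(-42.25) = 0.0
F(t) = 1 - 0.0
F(t) = 1.0

1.0


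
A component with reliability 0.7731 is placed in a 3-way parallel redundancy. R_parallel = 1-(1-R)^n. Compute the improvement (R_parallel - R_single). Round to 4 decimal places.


R_single = 0.7731, n = 3
1 - R_single = 0.2269
(1 - R_single)^n = 0.2269^3 = 0.0117
R_parallel = 1 - 0.0117 = 0.9883
Improvement = 0.9883 - 0.7731
Improvement = 0.2152

0.2152


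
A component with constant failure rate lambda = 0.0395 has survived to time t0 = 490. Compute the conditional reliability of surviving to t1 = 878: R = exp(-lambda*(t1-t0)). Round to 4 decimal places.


lambda = 0.0395
t0 = 490, t1 = 878
t1 - t0 = 388
lambda * (t1-t0) = 0.0395 * 388 = 15.326
R = exp(-15.326)
R = 0.0

0.0


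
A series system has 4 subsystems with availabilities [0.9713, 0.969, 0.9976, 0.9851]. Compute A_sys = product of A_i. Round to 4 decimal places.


Subsystems: [0.9713, 0.969, 0.9976, 0.9851]
After subsystem 1 (A=0.9713): product = 0.9713
After subsystem 2 (A=0.969): product = 0.9412
After subsystem 3 (A=0.9976): product = 0.9389
After subsystem 4 (A=0.9851): product = 0.9249
A_sys = 0.9249

0.9249


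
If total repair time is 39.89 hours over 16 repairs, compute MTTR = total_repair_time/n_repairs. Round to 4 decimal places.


total_repair_time = 39.89
n_repairs = 16
MTTR = 39.89 / 16
MTTR = 2.4931

2.4931


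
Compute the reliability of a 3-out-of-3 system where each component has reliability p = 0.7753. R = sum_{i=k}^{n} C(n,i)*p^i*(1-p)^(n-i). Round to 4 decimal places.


k = 3, n = 3, p = 0.7753
i=3: C(3,3)=1 * 0.7753^3 * 0.2247^0 = 0.466
R = sum of terms = 0.466

0.466


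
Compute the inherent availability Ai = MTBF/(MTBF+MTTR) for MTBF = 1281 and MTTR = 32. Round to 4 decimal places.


MTBF = 1281
MTTR = 32
MTBF + MTTR = 1313
Ai = 1281 / 1313
Ai = 0.9756

0.9756


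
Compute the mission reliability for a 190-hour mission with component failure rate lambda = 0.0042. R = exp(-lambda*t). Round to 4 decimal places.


lambda = 0.0042
mission_time = 190
lambda * t = 0.0042 * 190 = 0.798
R = exp(-0.798)
R = 0.4502

0.4502


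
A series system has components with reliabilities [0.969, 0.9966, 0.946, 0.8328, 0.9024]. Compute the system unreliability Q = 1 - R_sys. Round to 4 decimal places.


Components: [0.969, 0.9966, 0.946, 0.8328, 0.9024]
After component 1: product = 0.969
After component 2: product = 0.9657
After component 3: product = 0.9136
After component 4: product = 0.7608
After component 5: product = 0.6866
R_sys = 0.6866
Q = 1 - 0.6866 = 0.3134

0.3134


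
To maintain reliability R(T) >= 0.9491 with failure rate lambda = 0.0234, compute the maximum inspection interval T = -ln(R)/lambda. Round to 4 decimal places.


R_target = 0.9491
lambda = 0.0234
-ln(0.9491) = 0.0522
T = 0.0522 / 0.0234
T = 2.2325

2.2325


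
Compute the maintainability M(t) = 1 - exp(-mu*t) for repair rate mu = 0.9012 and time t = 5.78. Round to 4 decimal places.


mu = 0.9012, t = 5.78
mu * t = 0.9012 * 5.78 = 5.2089
exp(-5.2089) = 0.0055
M(t) = 1 - 0.0055
M(t) = 0.9945

0.9945


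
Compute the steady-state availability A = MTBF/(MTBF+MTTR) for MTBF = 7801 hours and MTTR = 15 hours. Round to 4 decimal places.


MTBF = 7801
MTTR = 15
MTBF + MTTR = 7816
A = 7801 / 7816
A = 0.9981

0.9981


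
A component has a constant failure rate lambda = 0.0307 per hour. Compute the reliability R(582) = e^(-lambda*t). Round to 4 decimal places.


lambda = 0.0307
t = 582
lambda * t = 17.8674
R(t) = e^(-17.8674)
R(t) = 0.0

0.0


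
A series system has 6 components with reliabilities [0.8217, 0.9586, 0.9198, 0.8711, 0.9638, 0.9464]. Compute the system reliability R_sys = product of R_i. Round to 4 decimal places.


Components: [0.8217, 0.9586, 0.9198, 0.8711, 0.9638, 0.9464]
After component 1 (R=0.8217): product = 0.8217
After component 2 (R=0.9586): product = 0.7877
After component 3 (R=0.9198): product = 0.7245
After component 4 (R=0.8711): product = 0.6311
After component 5 (R=0.9638): product = 0.6083
After component 6 (R=0.9464): product = 0.5757
R_sys = 0.5757

0.5757


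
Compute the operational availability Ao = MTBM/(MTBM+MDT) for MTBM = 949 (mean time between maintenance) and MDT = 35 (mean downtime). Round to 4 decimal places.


MTBM = 949
MDT = 35
MTBM + MDT = 984
Ao = 949 / 984
Ao = 0.9644

0.9644


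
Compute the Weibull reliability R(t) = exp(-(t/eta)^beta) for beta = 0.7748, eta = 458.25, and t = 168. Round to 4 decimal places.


beta = 0.7748, eta = 458.25, t = 168
t/eta = 168 / 458.25 = 0.3666
(t/eta)^beta = 0.3666^0.7748 = 0.4596
R(t) = exp(-0.4596)
R(t) = 0.6316

0.6316


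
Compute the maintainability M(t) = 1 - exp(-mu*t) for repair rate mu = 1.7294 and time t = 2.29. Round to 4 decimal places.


mu = 1.7294, t = 2.29
mu * t = 1.7294 * 2.29 = 3.9603
exp(-3.9603) = 0.0191
M(t) = 1 - 0.0191
M(t) = 0.9809

0.9809


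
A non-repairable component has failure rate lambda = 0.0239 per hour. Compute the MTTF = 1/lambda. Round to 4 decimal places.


lambda = 0.0239
MTTF = 1 / 0.0239
MTTF = 41.841

41.841


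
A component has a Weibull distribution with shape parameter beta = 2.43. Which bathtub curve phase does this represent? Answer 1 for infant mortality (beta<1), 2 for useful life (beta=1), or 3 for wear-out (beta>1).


beta = 2.43
Compare beta to 1:
beta < 1 => infant mortality (phase 1)
beta = 1 => useful life (phase 2)
beta > 1 => wear-out (phase 3)
Since beta = 2.43, this is wear-out (increasing failure rate)
Phase = 3

3


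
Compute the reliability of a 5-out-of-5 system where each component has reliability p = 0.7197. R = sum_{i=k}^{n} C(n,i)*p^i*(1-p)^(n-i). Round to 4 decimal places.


k = 5, n = 5, p = 0.7197
i=5: C(5,5)=1 * 0.7197^5 * 0.2803^0 = 0.1931
R = sum of terms = 0.1931

0.1931


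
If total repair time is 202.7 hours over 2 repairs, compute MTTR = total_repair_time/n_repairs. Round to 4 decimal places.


total_repair_time = 202.7
n_repairs = 2
MTTR = 202.7 / 2
MTTR = 101.35

101.35


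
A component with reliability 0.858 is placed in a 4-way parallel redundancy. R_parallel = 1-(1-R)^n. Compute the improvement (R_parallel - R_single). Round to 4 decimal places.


R_single = 0.858, n = 4
1 - R_single = 0.142
(1 - R_single)^n = 0.142^4 = 0.0004
R_parallel = 1 - 0.0004 = 0.9996
Improvement = 0.9996 - 0.858
Improvement = 0.1416

0.1416


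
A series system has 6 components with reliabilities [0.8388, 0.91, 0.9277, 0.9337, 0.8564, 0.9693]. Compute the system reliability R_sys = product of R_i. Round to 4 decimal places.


Components: [0.8388, 0.91, 0.9277, 0.9337, 0.8564, 0.9693]
After component 1 (R=0.8388): product = 0.8388
After component 2 (R=0.91): product = 0.7633
After component 3 (R=0.9277): product = 0.7081
After component 4 (R=0.9337): product = 0.6612
After component 5 (R=0.8564): product = 0.5662
After component 6 (R=0.9693): product = 0.5488
R_sys = 0.5488

0.5488


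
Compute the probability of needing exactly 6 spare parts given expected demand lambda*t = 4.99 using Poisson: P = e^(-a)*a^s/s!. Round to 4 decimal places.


a = 4.99, s = 6
e^(-a) = e^(-4.99) = 0.0068
a^s = 4.99^6 = 15438.435
s! = 720
P = 0.0068 * 15438.435 / 720
P = 0.1459

0.1459


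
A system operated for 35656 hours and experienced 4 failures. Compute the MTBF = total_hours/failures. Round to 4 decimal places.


total_hours = 35656
failures = 4
MTBF = 35656 / 4
MTBF = 8914.0

8914.0


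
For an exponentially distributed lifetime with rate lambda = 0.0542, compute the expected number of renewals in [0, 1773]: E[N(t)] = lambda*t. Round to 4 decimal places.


lambda = 0.0542
t = 1773
E[N(t)] = lambda * t
E[N(t)] = 0.0542 * 1773
E[N(t)] = 96.0966

96.0966


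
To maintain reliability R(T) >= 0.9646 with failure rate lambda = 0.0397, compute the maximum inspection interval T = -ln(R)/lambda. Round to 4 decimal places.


R_target = 0.9646
lambda = 0.0397
-ln(0.9646) = 0.036
T = 0.036 / 0.0397
T = 0.9079

0.9079


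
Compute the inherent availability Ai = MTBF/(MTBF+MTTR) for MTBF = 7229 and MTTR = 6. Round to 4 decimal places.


MTBF = 7229
MTTR = 6
MTBF + MTTR = 7235
Ai = 7229 / 7235
Ai = 0.9992

0.9992


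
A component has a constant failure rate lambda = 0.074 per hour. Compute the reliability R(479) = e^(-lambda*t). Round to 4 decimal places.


lambda = 0.074
t = 479
lambda * t = 35.446
R(t) = e^(-35.446)
R(t) = 0.0

0.0


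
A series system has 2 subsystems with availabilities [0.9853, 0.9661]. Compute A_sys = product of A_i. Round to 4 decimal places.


Subsystems: [0.9853, 0.9661]
After subsystem 1 (A=0.9853): product = 0.9853
After subsystem 2 (A=0.9661): product = 0.9519
A_sys = 0.9519

0.9519


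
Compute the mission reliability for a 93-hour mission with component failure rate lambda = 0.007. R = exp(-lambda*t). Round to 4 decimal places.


lambda = 0.007
mission_time = 93
lambda * t = 0.007 * 93 = 0.651
R = exp(-0.651)
R = 0.5215

0.5215


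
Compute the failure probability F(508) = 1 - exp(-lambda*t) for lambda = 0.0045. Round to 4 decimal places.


lambda = 0.0045, t = 508
lambda * t = 2.286
exp(-2.286) = 0.1017
F(t) = 1 - 0.1017
F(t) = 0.8983

0.8983


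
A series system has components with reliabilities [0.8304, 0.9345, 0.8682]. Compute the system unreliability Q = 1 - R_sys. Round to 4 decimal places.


Components: [0.8304, 0.9345, 0.8682]
After component 1: product = 0.8304
After component 2: product = 0.776
After component 3: product = 0.6737
R_sys = 0.6737
Q = 1 - 0.6737 = 0.3263

0.3263


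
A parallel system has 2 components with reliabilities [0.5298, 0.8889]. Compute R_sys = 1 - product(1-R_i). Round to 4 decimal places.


Components: [0.5298, 0.8889]
(1 - 0.5298) = 0.4702, running product = 0.4702
(1 - 0.8889) = 0.1111, running product = 0.0522
Product of (1-R_i) = 0.0522
R_sys = 1 - 0.0522 = 0.9478

0.9478


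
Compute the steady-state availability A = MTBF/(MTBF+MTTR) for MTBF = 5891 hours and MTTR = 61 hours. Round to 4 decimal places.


MTBF = 5891
MTTR = 61
MTBF + MTTR = 5952
A = 5891 / 5952
A = 0.9898

0.9898


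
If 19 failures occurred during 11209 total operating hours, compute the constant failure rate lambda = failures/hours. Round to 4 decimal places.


failures = 19
total_hours = 11209
lambda = 19 / 11209
lambda = 0.0017

0.0017


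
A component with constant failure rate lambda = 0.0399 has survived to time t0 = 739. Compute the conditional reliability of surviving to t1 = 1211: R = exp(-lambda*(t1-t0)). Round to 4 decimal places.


lambda = 0.0399
t0 = 739, t1 = 1211
t1 - t0 = 472
lambda * (t1-t0) = 0.0399 * 472 = 18.8328
R = exp(-18.8328)
R = 0.0

0.0


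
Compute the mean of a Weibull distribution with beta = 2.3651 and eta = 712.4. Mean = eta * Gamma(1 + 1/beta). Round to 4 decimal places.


beta = 2.3651, eta = 712.4
1/beta = 0.4228
1 + 1/beta = 1.4228
Gamma(1.4228) = 0.8863
Mean = 712.4 * 0.8863
Mean = 631.3694

631.3694


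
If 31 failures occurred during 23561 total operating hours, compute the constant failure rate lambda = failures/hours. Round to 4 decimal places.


failures = 31
total_hours = 23561
lambda = 31 / 23561
lambda = 0.0013

0.0013


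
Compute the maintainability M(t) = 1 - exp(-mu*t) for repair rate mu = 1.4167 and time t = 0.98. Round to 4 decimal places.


mu = 1.4167, t = 0.98
mu * t = 1.4167 * 0.98 = 1.3884
exp(-1.3884) = 0.2495
M(t) = 1 - 0.2495
M(t) = 0.7505

0.7505


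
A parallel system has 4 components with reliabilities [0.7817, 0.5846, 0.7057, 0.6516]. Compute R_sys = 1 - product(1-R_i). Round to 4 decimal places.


Components: [0.7817, 0.5846, 0.7057, 0.6516]
(1 - 0.7817) = 0.2183, running product = 0.2183
(1 - 0.5846) = 0.4154, running product = 0.0907
(1 - 0.7057) = 0.2943, running product = 0.0267
(1 - 0.6516) = 0.3484, running product = 0.0093
Product of (1-R_i) = 0.0093
R_sys = 1 - 0.0093 = 0.9907

0.9907


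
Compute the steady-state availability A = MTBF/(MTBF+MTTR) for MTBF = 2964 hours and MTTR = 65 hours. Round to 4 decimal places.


MTBF = 2964
MTTR = 65
MTBF + MTTR = 3029
A = 2964 / 3029
A = 0.9785

0.9785


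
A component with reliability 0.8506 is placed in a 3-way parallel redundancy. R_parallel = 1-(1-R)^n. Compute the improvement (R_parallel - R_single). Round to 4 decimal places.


R_single = 0.8506, n = 3
1 - R_single = 0.1494
(1 - R_single)^n = 0.1494^3 = 0.0033
R_parallel = 1 - 0.0033 = 0.9967
Improvement = 0.9967 - 0.8506
Improvement = 0.1461

0.1461


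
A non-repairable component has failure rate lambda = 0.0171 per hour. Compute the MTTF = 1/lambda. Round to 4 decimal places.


lambda = 0.0171
MTTF = 1 / 0.0171
MTTF = 58.4795

58.4795


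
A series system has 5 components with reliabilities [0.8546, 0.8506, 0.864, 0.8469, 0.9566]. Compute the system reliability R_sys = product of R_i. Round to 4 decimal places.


Components: [0.8546, 0.8506, 0.864, 0.8469, 0.9566]
After component 1 (R=0.8546): product = 0.8546
After component 2 (R=0.8506): product = 0.7269
After component 3 (R=0.864): product = 0.6281
After component 4 (R=0.8469): product = 0.5319
After component 5 (R=0.9566): product = 0.5088
R_sys = 0.5088

0.5088


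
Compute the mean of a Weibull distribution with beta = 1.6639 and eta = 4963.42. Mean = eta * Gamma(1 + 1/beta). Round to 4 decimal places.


beta = 1.6639, eta = 4963.42
1/beta = 0.601
1 + 1/beta = 1.601
Gamma(1.601) = 0.8936
Mean = 4963.42 * 0.8936
Mean = 4435.4516

4435.4516


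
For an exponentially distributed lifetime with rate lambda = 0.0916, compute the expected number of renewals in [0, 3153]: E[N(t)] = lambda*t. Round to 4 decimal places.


lambda = 0.0916
t = 3153
E[N(t)] = lambda * t
E[N(t)] = 0.0916 * 3153
E[N(t)] = 288.8148

288.8148


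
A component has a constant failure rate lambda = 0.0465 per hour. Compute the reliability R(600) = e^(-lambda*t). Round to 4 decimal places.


lambda = 0.0465
t = 600
lambda * t = 27.9
R(t) = e^(-27.9)
R(t) = 0.0

0.0


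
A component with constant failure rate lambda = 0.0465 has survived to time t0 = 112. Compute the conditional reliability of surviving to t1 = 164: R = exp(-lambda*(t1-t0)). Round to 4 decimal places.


lambda = 0.0465
t0 = 112, t1 = 164
t1 - t0 = 52
lambda * (t1-t0) = 0.0465 * 52 = 2.418
R = exp(-2.418)
R = 0.0891

0.0891


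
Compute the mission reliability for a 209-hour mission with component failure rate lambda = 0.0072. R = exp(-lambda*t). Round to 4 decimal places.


lambda = 0.0072
mission_time = 209
lambda * t = 0.0072 * 209 = 1.5048
R = exp(-1.5048)
R = 0.2221

0.2221


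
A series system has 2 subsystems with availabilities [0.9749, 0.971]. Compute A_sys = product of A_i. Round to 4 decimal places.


Subsystems: [0.9749, 0.971]
After subsystem 1 (A=0.9749): product = 0.9749
After subsystem 2 (A=0.971): product = 0.9466
A_sys = 0.9466

0.9466


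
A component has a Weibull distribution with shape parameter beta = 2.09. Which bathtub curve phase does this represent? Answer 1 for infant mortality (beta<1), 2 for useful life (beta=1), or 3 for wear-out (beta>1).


beta = 2.09
Compare beta to 1:
beta < 1 => infant mortality (phase 1)
beta = 1 => useful life (phase 2)
beta > 1 => wear-out (phase 3)
Since beta = 2.09, this is wear-out (increasing failure rate)
Phase = 3

3


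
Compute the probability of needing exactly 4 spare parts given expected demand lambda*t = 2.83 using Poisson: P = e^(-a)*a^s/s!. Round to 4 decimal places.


a = 2.83, s = 4
e^(-a) = e^(-2.83) = 0.059
a^s = 2.83^4 = 64.1425
s! = 24
P = 0.059 * 64.1425 / 24
P = 0.1577

0.1577


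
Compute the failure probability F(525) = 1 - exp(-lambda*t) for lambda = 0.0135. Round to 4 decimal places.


lambda = 0.0135, t = 525
lambda * t = 7.0875
exp(-7.0875) = 0.0008
F(t) = 1 - 0.0008
F(t) = 0.9992

0.9992


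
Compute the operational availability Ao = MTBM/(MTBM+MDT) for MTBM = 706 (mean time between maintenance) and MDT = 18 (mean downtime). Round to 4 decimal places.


MTBM = 706
MDT = 18
MTBM + MDT = 724
Ao = 706 / 724
Ao = 0.9751

0.9751


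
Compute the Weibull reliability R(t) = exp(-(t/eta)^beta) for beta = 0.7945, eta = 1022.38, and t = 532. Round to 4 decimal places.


beta = 0.7945, eta = 1022.38, t = 532
t/eta = 532 / 1022.38 = 0.5204
(t/eta)^beta = 0.5204^0.7945 = 0.5951
R(t) = exp(-0.5951)
R(t) = 0.5515

0.5515


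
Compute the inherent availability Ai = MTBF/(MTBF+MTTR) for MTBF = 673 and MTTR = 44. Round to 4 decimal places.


MTBF = 673
MTTR = 44
MTBF + MTTR = 717
Ai = 673 / 717
Ai = 0.9386

0.9386


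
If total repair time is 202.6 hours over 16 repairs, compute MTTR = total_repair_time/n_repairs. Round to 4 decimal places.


total_repair_time = 202.6
n_repairs = 16
MTTR = 202.6 / 16
MTTR = 12.6625

12.6625


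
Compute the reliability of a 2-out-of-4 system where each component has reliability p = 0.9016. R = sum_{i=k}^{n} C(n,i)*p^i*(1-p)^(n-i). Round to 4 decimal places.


k = 2, n = 4, p = 0.9016
i=2: C(4,2)=6 * 0.9016^2 * 0.0984^2 = 0.0472
i=3: C(4,3)=4 * 0.9016^3 * 0.0984^1 = 0.2885
i=4: C(4,4)=1 * 0.9016^4 * 0.0984^0 = 0.6608
R = sum of terms = 0.9965

0.9965


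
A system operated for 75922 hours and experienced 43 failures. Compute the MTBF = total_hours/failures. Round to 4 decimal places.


total_hours = 75922
failures = 43
MTBF = 75922 / 43
MTBF = 1765.6279

1765.6279


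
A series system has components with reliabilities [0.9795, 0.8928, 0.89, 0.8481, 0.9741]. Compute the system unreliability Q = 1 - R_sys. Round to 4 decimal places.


Components: [0.9795, 0.8928, 0.89, 0.8481, 0.9741]
After component 1: product = 0.9795
After component 2: product = 0.8745
After component 3: product = 0.7783
After component 4: product = 0.6601
After component 5: product = 0.643
R_sys = 0.643
Q = 1 - 0.643 = 0.357

0.357


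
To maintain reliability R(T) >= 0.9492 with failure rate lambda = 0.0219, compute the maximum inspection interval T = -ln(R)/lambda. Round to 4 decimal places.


R_target = 0.9492
lambda = 0.0219
-ln(0.9492) = 0.0521
T = 0.0521 / 0.0219
T = 2.3806

2.3806


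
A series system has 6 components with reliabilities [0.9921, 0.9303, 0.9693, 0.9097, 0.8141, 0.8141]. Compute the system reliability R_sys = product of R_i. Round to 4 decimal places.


Components: [0.9921, 0.9303, 0.9693, 0.9097, 0.8141, 0.8141]
After component 1 (R=0.9921): product = 0.9921
After component 2 (R=0.9303): product = 0.923
After component 3 (R=0.9693): product = 0.8946
After component 4 (R=0.9097): product = 0.8138
After component 5 (R=0.8141): product = 0.6625
After component 6 (R=0.8141): product = 0.5394
R_sys = 0.5394

0.5394


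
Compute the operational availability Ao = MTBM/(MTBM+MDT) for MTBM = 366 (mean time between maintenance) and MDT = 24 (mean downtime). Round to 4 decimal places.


MTBM = 366
MDT = 24
MTBM + MDT = 390
Ao = 366 / 390
Ao = 0.9385

0.9385


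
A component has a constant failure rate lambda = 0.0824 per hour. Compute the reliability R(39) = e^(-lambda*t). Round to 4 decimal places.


lambda = 0.0824
t = 39
lambda * t = 3.2136
R(t) = e^(-3.2136)
R(t) = 0.0402

0.0402


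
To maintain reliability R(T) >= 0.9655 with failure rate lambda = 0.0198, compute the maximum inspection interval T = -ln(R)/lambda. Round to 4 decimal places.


R_target = 0.9655
lambda = 0.0198
-ln(0.9655) = 0.0351
T = 0.0351 / 0.0198
T = 1.7732

1.7732


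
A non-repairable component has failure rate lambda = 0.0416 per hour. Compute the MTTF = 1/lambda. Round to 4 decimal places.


lambda = 0.0416
MTTF = 1 / 0.0416
MTTF = 24.0385

24.0385


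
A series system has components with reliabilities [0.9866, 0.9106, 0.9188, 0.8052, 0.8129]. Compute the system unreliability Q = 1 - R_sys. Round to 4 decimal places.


Components: [0.9866, 0.9106, 0.9188, 0.8052, 0.8129]
After component 1: product = 0.9866
After component 2: product = 0.8984
After component 3: product = 0.8254
After component 4: product = 0.6647
After component 5: product = 0.5403
R_sys = 0.5403
Q = 1 - 0.5403 = 0.4597

0.4597


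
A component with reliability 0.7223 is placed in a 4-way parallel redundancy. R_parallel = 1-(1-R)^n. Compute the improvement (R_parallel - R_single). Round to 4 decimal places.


R_single = 0.7223, n = 4
1 - R_single = 0.2777
(1 - R_single)^n = 0.2777^4 = 0.0059
R_parallel = 1 - 0.0059 = 0.9941
Improvement = 0.9941 - 0.7223
Improvement = 0.2718

0.2718


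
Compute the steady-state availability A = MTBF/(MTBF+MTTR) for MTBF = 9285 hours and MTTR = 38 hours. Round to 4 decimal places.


MTBF = 9285
MTTR = 38
MTBF + MTTR = 9323
A = 9285 / 9323
A = 0.9959

0.9959


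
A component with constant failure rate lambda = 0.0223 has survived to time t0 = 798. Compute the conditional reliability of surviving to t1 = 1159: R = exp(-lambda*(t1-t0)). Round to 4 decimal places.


lambda = 0.0223
t0 = 798, t1 = 1159
t1 - t0 = 361
lambda * (t1-t0) = 0.0223 * 361 = 8.0503
R = exp(-8.0503)
R = 0.0003

0.0003


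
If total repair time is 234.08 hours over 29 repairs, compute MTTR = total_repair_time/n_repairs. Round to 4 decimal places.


total_repair_time = 234.08
n_repairs = 29
MTTR = 234.08 / 29
MTTR = 8.0717

8.0717


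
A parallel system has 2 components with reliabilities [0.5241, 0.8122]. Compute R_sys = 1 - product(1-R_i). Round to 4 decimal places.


Components: [0.5241, 0.8122]
(1 - 0.5241) = 0.4759, running product = 0.4759
(1 - 0.8122) = 0.1878, running product = 0.0894
Product of (1-R_i) = 0.0894
R_sys = 1 - 0.0894 = 0.9106

0.9106


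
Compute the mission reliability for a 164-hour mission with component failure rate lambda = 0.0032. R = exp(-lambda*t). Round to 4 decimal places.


lambda = 0.0032
mission_time = 164
lambda * t = 0.0032 * 164 = 0.5248
R = exp(-0.5248)
R = 0.5917

0.5917


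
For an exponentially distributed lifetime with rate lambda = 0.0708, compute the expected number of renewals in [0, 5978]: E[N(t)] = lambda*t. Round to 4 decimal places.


lambda = 0.0708
t = 5978
E[N(t)] = lambda * t
E[N(t)] = 0.0708 * 5978
E[N(t)] = 423.2424

423.2424


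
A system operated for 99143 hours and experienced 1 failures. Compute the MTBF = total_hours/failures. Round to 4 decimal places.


total_hours = 99143
failures = 1
MTBF = 99143 / 1
MTBF = 99143.0

99143.0


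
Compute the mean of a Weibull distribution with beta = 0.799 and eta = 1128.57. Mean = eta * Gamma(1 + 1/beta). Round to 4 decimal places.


beta = 0.799, eta = 1128.57
1/beta = 1.2516
1 + 1/beta = 2.2516
Gamma(2.2516) = 1.134
Mean = 1128.57 * 1.134
Mean = 1279.82

1279.82


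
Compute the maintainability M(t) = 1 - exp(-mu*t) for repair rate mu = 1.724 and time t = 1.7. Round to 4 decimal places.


mu = 1.724, t = 1.7
mu * t = 1.724 * 1.7 = 2.9308
exp(-2.9308) = 0.0534
M(t) = 1 - 0.0534
M(t) = 0.9466

0.9466


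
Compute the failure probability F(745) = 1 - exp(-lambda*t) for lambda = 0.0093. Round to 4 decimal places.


lambda = 0.0093, t = 745
lambda * t = 6.9285
exp(-6.9285) = 0.001
F(t) = 1 - 0.001
F(t) = 0.999

0.999


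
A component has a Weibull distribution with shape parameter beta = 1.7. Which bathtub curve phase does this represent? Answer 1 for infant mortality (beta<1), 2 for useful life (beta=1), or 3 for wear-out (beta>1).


beta = 1.7
Compare beta to 1:
beta < 1 => infant mortality (phase 1)
beta = 1 => useful life (phase 2)
beta > 1 => wear-out (phase 3)
Since beta = 1.7, this is wear-out (increasing failure rate)
Phase = 3

3


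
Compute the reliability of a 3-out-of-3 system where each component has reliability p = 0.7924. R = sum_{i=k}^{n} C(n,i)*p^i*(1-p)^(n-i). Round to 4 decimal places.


k = 3, n = 3, p = 0.7924
i=3: C(3,3)=1 * 0.7924^3 * 0.2076^0 = 0.4975
R = sum of terms = 0.4975

0.4975


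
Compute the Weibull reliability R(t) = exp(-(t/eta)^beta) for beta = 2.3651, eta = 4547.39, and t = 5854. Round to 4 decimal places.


beta = 2.3651, eta = 4547.39, t = 5854
t/eta = 5854 / 4547.39 = 1.2873
(t/eta)^beta = 1.2873^2.3651 = 1.8173
R(t) = exp(-1.8173)
R(t) = 0.1625

0.1625


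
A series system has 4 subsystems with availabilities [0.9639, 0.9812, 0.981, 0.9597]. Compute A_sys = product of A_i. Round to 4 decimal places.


Subsystems: [0.9639, 0.9812, 0.981, 0.9597]
After subsystem 1 (A=0.9639): product = 0.9639
After subsystem 2 (A=0.9812): product = 0.9458
After subsystem 3 (A=0.981): product = 0.9278
After subsystem 4 (A=0.9597): product = 0.8904
A_sys = 0.8904

0.8904


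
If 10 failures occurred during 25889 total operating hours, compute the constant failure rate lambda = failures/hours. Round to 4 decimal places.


failures = 10
total_hours = 25889
lambda = 10 / 25889
lambda = 0.0004

0.0004


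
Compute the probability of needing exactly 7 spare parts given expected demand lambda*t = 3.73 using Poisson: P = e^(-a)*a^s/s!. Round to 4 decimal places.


a = 3.73, s = 7
e^(-a) = e^(-3.73) = 0.024
a^s = 3.73^7 = 10045.2748
s! = 5040
P = 0.024 * 10045.2748 / 5040
P = 0.0478

0.0478


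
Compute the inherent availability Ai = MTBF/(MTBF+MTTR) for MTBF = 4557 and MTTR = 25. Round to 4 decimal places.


MTBF = 4557
MTTR = 25
MTBF + MTTR = 4582
Ai = 4557 / 4582
Ai = 0.9945

0.9945


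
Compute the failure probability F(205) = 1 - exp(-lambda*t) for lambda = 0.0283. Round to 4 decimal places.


lambda = 0.0283, t = 205
lambda * t = 5.8015
exp(-5.8015) = 0.003
F(t) = 1 - 0.003
F(t) = 0.997

0.997


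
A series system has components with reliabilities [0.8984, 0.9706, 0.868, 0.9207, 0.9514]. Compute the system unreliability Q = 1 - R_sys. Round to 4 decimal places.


Components: [0.8984, 0.9706, 0.868, 0.9207, 0.9514]
After component 1: product = 0.8984
After component 2: product = 0.872
After component 3: product = 0.7569
After component 4: product = 0.6969
After component 5: product = 0.663
R_sys = 0.663
Q = 1 - 0.663 = 0.337

0.337


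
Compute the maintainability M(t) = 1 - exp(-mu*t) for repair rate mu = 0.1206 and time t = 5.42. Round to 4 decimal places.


mu = 0.1206, t = 5.42
mu * t = 0.1206 * 5.42 = 0.6537
exp(-0.6537) = 0.5201
M(t) = 1 - 0.5201
M(t) = 0.4799

0.4799


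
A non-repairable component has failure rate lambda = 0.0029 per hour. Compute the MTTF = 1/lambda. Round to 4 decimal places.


lambda = 0.0029
MTTF = 1 / 0.0029
MTTF = 344.8276

344.8276


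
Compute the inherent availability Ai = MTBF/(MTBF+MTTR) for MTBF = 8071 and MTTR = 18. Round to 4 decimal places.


MTBF = 8071
MTTR = 18
MTBF + MTTR = 8089
Ai = 8071 / 8089
Ai = 0.9978

0.9978


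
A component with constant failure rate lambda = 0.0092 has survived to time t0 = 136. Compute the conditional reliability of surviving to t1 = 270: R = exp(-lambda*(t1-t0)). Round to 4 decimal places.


lambda = 0.0092
t0 = 136, t1 = 270
t1 - t0 = 134
lambda * (t1-t0) = 0.0092 * 134 = 1.2328
R = exp(-1.2328)
R = 0.2915

0.2915


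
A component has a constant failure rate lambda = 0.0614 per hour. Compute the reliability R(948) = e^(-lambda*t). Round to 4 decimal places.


lambda = 0.0614
t = 948
lambda * t = 58.2072
R(t) = e^(-58.2072)
R(t) = 0.0

0.0


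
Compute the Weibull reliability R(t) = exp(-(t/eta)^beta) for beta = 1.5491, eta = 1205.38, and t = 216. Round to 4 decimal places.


beta = 1.5491, eta = 1205.38, t = 216
t/eta = 216 / 1205.38 = 0.1792
(t/eta)^beta = 0.1792^1.5491 = 0.0697
R(t) = exp(-0.0697)
R(t) = 0.9327

0.9327


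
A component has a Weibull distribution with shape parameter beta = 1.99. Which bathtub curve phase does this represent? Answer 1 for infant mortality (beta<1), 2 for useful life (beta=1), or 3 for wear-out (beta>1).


beta = 1.99
Compare beta to 1:
beta < 1 => infant mortality (phase 1)
beta = 1 => useful life (phase 2)
beta > 1 => wear-out (phase 3)
Since beta = 1.99, this is wear-out (increasing failure rate)
Phase = 3

3


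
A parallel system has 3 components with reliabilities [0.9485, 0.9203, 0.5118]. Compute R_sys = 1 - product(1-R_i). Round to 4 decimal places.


Components: [0.9485, 0.9203, 0.5118]
(1 - 0.9485) = 0.0515, running product = 0.0515
(1 - 0.9203) = 0.0797, running product = 0.0041
(1 - 0.5118) = 0.4882, running product = 0.002
Product of (1-R_i) = 0.002
R_sys = 1 - 0.002 = 0.998

0.998


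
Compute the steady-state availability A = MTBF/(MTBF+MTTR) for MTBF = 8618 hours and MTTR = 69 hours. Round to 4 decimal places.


MTBF = 8618
MTTR = 69
MTBF + MTTR = 8687
A = 8618 / 8687
A = 0.9921

0.9921


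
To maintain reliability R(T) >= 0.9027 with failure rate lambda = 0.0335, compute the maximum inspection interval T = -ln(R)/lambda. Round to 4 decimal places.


R_target = 0.9027
lambda = 0.0335
-ln(0.9027) = 0.1024
T = 0.1024 / 0.0335
T = 3.0557

3.0557


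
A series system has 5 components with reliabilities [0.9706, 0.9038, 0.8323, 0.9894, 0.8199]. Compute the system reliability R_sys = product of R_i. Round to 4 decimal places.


Components: [0.9706, 0.9038, 0.8323, 0.9894, 0.8199]
After component 1 (R=0.9706): product = 0.9706
After component 2 (R=0.9038): product = 0.8772
After component 3 (R=0.8323): product = 0.7301
After component 4 (R=0.9894): product = 0.7224
After component 5 (R=0.8199): product = 0.5923
R_sys = 0.5923

0.5923


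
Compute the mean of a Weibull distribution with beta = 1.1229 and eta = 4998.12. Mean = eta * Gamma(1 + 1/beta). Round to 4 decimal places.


beta = 1.1229, eta = 4998.12
1/beta = 0.8906
1 + 1/beta = 1.8906
Gamma(1.8906) = 0.9586
Mean = 4998.12 * 0.9586
Mean = 4791.0177

4791.0177


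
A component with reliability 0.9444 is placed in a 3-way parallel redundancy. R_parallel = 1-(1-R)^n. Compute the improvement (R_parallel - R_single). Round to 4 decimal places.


R_single = 0.9444, n = 3
1 - R_single = 0.0556
(1 - R_single)^n = 0.0556^3 = 0.0002
R_parallel = 1 - 0.0002 = 0.9998
Improvement = 0.9998 - 0.9444
Improvement = 0.0554

0.0554


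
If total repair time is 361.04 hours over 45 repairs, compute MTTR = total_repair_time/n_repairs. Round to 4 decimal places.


total_repair_time = 361.04
n_repairs = 45
MTTR = 361.04 / 45
MTTR = 8.0231

8.0231


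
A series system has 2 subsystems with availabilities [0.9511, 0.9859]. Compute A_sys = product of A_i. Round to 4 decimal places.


Subsystems: [0.9511, 0.9859]
After subsystem 1 (A=0.9511): product = 0.9511
After subsystem 2 (A=0.9859): product = 0.9377
A_sys = 0.9377

0.9377


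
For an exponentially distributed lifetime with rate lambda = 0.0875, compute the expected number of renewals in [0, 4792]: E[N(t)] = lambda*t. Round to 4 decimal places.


lambda = 0.0875
t = 4792
E[N(t)] = lambda * t
E[N(t)] = 0.0875 * 4792
E[N(t)] = 419.3

419.3


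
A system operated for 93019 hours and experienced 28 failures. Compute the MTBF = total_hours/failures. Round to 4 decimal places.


total_hours = 93019
failures = 28
MTBF = 93019 / 28
MTBF = 3322.1071

3322.1071


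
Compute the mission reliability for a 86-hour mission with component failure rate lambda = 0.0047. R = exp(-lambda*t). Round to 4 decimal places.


lambda = 0.0047
mission_time = 86
lambda * t = 0.0047 * 86 = 0.4042
R = exp(-0.4042)
R = 0.6675

0.6675


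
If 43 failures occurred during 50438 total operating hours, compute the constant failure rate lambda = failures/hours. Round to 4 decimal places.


failures = 43
total_hours = 50438
lambda = 43 / 50438
lambda = 0.0009

0.0009


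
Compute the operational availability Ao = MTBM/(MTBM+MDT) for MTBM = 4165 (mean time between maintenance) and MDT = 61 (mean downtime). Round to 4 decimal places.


MTBM = 4165
MDT = 61
MTBM + MDT = 4226
Ao = 4165 / 4226
Ao = 0.9856

0.9856


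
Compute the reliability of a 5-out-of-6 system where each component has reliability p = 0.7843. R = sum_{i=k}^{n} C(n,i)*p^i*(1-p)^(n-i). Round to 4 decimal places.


k = 5, n = 6, p = 0.7843
i=5: C(6,5)=6 * 0.7843^5 * 0.2157^1 = 0.3841
i=6: C(6,6)=1 * 0.7843^6 * 0.2157^0 = 0.2328
R = sum of terms = 0.6168

0.6168


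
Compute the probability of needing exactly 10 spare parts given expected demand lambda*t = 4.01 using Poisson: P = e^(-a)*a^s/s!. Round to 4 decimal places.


a = 4.01, s = 10
e^(-a) = e^(-4.01) = 0.0181
a^s = 4.01^10 = 1075087.2867
s! = 3628800
P = 0.0181 * 1075087.2867 / 3628800
P = 0.0054

0.0054


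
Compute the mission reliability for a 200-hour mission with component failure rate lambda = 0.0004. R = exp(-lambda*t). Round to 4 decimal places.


lambda = 0.0004
mission_time = 200
lambda * t = 0.0004 * 200 = 0.08
R = exp(-0.08)
R = 0.9231

0.9231


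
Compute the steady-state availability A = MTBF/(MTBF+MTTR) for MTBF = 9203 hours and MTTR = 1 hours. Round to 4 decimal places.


MTBF = 9203
MTTR = 1
MTBF + MTTR = 9204
A = 9203 / 9204
A = 0.9999

0.9999


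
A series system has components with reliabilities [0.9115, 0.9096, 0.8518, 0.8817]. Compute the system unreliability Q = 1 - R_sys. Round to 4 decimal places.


Components: [0.9115, 0.9096, 0.8518, 0.8817]
After component 1: product = 0.9115
After component 2: product = 0.8291
After component 3: product = 0.7062
After component 4: product = 0.6227
R_sys = 0.6227
Q = 1 - 0.6227 = 0.3773

0.3773


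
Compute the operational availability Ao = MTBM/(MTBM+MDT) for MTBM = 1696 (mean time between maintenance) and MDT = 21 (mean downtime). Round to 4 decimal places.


MTBM = 1696
MDT = 21
MTBM + MDT = 1717
Ao = 1696 / 1717
Ao = 0.9878

0.9878


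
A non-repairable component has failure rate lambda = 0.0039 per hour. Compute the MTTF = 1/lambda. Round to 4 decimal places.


lambda = 0.0039
MTTF = 1 / 0.0039
MTTF = 256.4103

256.4103


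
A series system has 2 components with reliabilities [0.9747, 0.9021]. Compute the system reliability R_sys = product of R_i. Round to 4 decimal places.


Components: [0.9747, 0.9021]
After component 1 (R=0.9747): product = 0.9747
After component 2 (R=0.9021): product = 0.8793
R_sys = 0.8793

0.8793


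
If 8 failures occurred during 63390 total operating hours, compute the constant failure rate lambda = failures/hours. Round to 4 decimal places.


failures = 8
total_hours = 63390
lambda = 8 / 63390
lambda = 0.0001

0.0001


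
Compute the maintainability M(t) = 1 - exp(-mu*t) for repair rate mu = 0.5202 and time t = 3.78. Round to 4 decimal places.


mu = 0.5202, t = 3.78
mu * t = 0.5202 * 3.78 = 1.9664
exp(-1.9664) = 0.14
M(t) = 1 - 0.14
M(t) = 0.86

0.86


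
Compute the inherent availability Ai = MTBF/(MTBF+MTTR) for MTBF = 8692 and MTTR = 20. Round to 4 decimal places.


MTBF = 8692
MTTR = 20
MTBF + MTTR = 8712
Ai = 8692 / 8712
Ai = 0.9977

0.9977


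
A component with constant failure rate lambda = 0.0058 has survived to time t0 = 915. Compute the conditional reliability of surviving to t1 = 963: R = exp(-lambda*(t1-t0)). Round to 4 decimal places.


lambda = 0.0058
t0 = 915, t1 = 963
t1 - t0 = 48
lambda * (t1-t0) = 0.0058 * 48 = 0.2784
R = exp(-0.2784)
R = 0.757

0.757


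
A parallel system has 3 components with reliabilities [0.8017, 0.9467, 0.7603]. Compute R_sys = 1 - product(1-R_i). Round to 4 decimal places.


Components: [0.8017, 0.9467, 0.7603]
(1 - 0.8017) = 0.1983, running product = 0.1983
(1 - 0.9467) = 0.0533, running product = 0.0106
(1 - 0.7603) = 0.2397, running product = 0.0025
Product of (1-R_i) = 0.0025
R_sys = 1 - 0.0025 = 0.9975

0.9975


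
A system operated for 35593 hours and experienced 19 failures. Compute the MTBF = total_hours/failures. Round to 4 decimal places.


total_hours = 35593
failures = 19
MTBF = 35593 / 19
MTBF = 1873.3158

1873.3158


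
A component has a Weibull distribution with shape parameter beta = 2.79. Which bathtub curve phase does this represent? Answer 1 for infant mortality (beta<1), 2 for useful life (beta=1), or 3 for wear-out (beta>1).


beta = 2.79
Compare beta to 1:
beta < 1 => infant mortality (phase 1)
beta = 1 => useful life (phase 2)
beta > 1 => wear-out (phase 3)
Since beta = 2.79, this is wear-out (increasing failure rate)
Phase = 3

3


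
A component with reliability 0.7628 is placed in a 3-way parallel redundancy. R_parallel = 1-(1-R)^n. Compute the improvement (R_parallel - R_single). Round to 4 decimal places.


R_single = 0.7628, n = 3
1 - R_single = 0.2372
(1 - R_single)^n = 0.2372^3 = 0.0133
R_parallel = 1 - 0.0133 = 0.9867
Improvement = 0.9867 - 0.7628
Improvement = 0.2239

0.2239


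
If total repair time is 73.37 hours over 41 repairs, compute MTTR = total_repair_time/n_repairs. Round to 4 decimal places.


total_repair_time = 73.37
n_repairs = 41
MTTR = 73.37 / 41
MTTR = 1.7895

1.7895


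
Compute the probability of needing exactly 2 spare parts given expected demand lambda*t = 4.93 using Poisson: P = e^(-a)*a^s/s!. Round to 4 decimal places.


a = 4.93, s = 2
e^(-a) = e^(-4.93) = 0.0072
a^s = 4.93^2 = 24.3049
s! = 2
P = 0.0072 * 24.3049 / 2
P = 0.0878

0.0878
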